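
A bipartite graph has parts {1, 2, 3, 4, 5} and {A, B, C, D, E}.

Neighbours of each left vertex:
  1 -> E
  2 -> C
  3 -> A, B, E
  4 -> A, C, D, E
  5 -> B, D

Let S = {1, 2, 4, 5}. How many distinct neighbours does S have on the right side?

5

The union of neighbours of {1, 2, 4, 5} is {A, B, C, D, E}, which has 5 elements.
Since |N(S)| = 5 ≥ |S| = 4, Hall's condition holds for this subset.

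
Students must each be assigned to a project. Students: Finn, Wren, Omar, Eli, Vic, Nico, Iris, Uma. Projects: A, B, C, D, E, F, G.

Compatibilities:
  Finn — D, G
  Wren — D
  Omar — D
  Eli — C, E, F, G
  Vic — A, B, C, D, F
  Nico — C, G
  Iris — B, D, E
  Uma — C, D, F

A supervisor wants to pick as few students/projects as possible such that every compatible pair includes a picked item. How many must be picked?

7

{Finn, Eli, Vic, Nico, Iris, Uma, D} is a vertex cover of size 7: every edge has an endpoint in this set.
No smaller cover exists because Finn–G, Wren–D, Eli–E, Vic–A, Nico–C, Iris–B, Uma–F is a matching of size 7, and a cover must include an endpoint of each of these disjoint edges (König's theorem).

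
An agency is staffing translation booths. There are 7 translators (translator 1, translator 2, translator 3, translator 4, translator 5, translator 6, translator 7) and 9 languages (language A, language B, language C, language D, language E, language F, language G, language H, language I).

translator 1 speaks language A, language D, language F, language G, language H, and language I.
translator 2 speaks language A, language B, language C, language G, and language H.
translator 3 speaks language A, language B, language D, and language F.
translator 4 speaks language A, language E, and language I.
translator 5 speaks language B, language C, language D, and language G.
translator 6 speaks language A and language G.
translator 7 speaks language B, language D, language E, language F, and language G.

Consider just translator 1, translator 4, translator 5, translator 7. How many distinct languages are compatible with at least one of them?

9

The union of neighbours of {translator 1, translator 4, translator 5, translator 7} is {language A, language B, language C, language D, language E, language F, language G, language H, language I}, which has 9 elements.
Since |N(S)| = 9 ≥ |S| = 4, Hall's condition holds for this subset.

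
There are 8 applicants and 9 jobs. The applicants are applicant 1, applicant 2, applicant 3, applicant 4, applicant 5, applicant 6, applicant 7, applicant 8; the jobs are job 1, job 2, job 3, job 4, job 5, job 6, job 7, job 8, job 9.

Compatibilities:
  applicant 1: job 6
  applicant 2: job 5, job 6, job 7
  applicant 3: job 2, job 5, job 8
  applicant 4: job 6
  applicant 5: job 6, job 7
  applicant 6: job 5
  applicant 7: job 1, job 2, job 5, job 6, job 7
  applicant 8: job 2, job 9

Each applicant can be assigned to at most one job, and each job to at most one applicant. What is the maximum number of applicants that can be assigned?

For example, pair applicant 1→job 6, applicant 2→job 5, applicant 3→job 2, applicant 5→job 7, applicant 7→job 1, applicant 8→job 9.
The set {applicant 1, applicant 2, applicant 4, applicant 5, applicant 6} has only 3 neighbours ({job 5, job 6, job 7}), so by Hall's theorem at most 6 of the 8 applicants can be matched.

6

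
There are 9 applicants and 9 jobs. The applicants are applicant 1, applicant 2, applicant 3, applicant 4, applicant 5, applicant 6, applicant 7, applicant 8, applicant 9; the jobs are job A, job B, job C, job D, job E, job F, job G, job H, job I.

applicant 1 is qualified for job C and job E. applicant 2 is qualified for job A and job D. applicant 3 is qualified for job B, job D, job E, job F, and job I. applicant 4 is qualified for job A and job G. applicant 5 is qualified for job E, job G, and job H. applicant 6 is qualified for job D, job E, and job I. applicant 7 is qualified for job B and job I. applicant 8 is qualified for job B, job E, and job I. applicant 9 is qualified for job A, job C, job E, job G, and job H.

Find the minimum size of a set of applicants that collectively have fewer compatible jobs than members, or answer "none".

A matching saturating every applicant exists, for instance applicant 1→job C, applicant 2→job A, applicant 3→job F, applicant 4→job G, applicant 5→job E, applicant 6→job D, applicant 7→job B, applicant 8→job I, applicant 9→job H.
By Hall's marriage theorem, this means |N(S)| ≥ |S| for every subset S, so no violating subset exists.

none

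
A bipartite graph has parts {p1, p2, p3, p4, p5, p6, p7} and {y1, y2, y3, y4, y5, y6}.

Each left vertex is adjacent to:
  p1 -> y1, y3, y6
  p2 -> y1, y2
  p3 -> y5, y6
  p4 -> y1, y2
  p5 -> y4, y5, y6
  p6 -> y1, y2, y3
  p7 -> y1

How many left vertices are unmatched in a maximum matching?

1

A valid assignment of size 6: p1-y6, p2-y2, p3-y5, p4-y1, p5-y4, p6-y3.
The set {p2, p4, p7} has only 2 neighbours ({y1, y2}), so by Hall's theorem at most 6 of the 7 left vertices can be matched.
That matches 6 of the 7, leaving 1 unmatched; no matching can do better.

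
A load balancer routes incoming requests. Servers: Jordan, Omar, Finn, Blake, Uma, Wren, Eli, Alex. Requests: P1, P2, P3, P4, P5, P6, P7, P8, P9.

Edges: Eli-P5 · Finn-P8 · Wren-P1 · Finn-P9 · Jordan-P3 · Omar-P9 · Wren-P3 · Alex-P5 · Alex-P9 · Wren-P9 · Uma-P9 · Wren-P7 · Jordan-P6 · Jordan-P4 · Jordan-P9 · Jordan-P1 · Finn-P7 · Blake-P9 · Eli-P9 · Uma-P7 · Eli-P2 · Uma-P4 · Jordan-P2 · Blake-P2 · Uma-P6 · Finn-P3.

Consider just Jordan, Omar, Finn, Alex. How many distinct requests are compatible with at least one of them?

The union of neighbours of {Jordan, Omar, Finn, Alex} is {P1, P2, P3, P4, P5, P6, P7, P8, P9}, which has 9 elements.
Since |N(S)| = 9 ≥ |S| = 4, Hall's condition holds for this subset.

9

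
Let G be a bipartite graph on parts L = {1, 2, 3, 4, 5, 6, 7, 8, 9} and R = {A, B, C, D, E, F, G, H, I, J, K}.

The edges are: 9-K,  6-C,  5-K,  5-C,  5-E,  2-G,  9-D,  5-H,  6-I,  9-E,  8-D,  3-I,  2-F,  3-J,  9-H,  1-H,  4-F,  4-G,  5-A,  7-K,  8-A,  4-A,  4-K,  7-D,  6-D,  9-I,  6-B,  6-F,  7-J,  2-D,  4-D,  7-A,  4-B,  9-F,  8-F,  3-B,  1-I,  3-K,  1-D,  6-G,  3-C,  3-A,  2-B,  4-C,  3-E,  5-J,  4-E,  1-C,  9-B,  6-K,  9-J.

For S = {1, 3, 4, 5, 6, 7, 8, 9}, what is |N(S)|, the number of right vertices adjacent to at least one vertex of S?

The union of neighbours of {1, 3, 4, 5, 6, 7, 8, 9} is {A, B, C, D, E, F, G, H, I, J, K}, which has 11 elements.
Since |N(S)| = 11 ≥ |S| = 8, Hall's condition holds for this subset.

11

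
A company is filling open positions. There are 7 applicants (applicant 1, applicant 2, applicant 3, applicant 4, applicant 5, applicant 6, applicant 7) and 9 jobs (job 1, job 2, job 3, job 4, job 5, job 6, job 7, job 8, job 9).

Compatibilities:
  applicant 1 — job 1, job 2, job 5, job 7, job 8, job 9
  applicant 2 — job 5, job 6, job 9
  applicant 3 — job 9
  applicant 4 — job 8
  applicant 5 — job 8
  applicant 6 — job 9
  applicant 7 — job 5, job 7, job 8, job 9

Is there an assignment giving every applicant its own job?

The set {applicant 3, applicant 4, applicant 5, applicant 6} has only 2 neighbours ({job 8, job 9}), so by Hall's theorem at most 5 of the 7 applicants can be matched.
Hence no matching covers every applicant.

No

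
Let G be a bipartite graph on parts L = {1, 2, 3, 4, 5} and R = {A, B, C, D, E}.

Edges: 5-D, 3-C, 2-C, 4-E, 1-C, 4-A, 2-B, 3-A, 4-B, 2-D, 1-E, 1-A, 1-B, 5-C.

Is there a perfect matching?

Yes

A valid assignment of size 5: 1-E, 2-D, 3-A, 4-B, 5-C.
All 5 left vertices are covered.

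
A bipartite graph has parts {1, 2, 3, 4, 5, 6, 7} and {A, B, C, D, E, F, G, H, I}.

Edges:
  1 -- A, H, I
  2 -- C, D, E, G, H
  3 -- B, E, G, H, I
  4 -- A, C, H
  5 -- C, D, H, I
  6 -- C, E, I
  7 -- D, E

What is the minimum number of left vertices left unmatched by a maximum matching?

0

A valid assignment of size 7: 1–A, 2–D, 3–G, 4–H, 5–I, 6–C, 7–E.
All 7 left vertices are matched, so no larger matching exists.
That matches 7 of the 7, leaving 0 unmatched; no matching can do better.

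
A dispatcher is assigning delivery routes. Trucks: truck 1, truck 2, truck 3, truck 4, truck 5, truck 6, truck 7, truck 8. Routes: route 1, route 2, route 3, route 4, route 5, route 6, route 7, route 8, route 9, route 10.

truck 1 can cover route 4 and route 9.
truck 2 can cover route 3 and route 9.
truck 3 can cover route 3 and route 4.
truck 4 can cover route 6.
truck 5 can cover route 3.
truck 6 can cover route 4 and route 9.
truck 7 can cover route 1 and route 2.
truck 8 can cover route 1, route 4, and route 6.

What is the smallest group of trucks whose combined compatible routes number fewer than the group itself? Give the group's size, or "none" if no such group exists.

4

Take S = {truck 1, truck 2, truck 3, truck 5}. Its neighbourhood is {route 3, route 4, route 9}, so |N(S)| = 3 < |S| = 4.
Every subset of size less than 4 has at least as many neighbours as members, so 4 is the minimum.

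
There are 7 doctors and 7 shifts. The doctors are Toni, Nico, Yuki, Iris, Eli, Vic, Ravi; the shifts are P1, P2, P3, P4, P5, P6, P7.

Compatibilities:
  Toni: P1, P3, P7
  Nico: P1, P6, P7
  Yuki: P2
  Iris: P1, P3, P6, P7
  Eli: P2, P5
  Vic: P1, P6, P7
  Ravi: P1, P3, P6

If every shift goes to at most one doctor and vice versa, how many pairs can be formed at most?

6

For example, pair Toni-P3, Nico-P6, Yuki-P2, Iris-P7, Eli-P5, Vic-P1.
The set {Toni, Nico, Iris, Vic, Ravi} has only 4 neighbours ({P1, P3, P6, P7}), so by Hall's theorem at most 6 of the 7 doctors can be matched.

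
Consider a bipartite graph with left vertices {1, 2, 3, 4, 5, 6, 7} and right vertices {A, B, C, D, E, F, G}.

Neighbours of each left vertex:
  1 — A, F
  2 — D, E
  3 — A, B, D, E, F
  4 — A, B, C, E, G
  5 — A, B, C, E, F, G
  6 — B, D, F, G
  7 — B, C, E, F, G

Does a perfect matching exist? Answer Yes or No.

Yes

One maximum matching: 1-F, 2-D, 3-E, 4-C, 5-A, 6-B, 7-G.
All 7 left vertices are covered.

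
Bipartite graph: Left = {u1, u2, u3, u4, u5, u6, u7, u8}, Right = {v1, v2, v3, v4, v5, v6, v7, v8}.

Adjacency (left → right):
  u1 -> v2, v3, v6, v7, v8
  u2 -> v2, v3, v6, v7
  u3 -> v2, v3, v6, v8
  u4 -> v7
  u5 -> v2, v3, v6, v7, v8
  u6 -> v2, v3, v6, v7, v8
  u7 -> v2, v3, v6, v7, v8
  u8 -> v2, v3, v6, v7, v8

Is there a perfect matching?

No

The set {u1, u2, u3, u4, u5, u6, u7, u8} has only 5 neighbours ({v2, v3, v6, v7, v8}), so by Hall's theorem at most 5 of the 8 left vertices can be matched.
Hence no matching covers every left vertex.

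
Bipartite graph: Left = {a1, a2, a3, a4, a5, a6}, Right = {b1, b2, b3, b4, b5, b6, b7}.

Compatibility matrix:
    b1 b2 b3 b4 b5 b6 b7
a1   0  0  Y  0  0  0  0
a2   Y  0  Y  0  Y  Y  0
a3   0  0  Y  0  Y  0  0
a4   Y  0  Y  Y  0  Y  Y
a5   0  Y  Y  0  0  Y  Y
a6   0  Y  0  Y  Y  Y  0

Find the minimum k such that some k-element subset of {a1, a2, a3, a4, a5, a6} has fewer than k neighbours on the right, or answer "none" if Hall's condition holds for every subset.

none

A matching saturating every left vertex exists, for instance a1→b3, a2→b1, a3→b5, a4→b4, a5→b7, a6→b6.
By Hall's marriage theorem, this means |N(S)| ≥ |S| for every subset S, so no violating subset exists.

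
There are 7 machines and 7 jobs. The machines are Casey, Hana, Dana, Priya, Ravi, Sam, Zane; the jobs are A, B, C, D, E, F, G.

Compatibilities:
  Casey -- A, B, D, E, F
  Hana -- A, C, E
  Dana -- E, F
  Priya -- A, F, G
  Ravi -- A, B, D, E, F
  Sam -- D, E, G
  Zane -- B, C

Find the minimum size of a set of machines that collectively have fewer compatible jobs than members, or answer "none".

none

A matching saturating every machine exists, for instance Casey→E, Hana→C, Dana→F, Priya→G, Ravi→A, Sam→D, Zane→B.
By Hall's marriage theorem, this means |N(S)| ≥ |S| for every subset S, so no violating subset exists.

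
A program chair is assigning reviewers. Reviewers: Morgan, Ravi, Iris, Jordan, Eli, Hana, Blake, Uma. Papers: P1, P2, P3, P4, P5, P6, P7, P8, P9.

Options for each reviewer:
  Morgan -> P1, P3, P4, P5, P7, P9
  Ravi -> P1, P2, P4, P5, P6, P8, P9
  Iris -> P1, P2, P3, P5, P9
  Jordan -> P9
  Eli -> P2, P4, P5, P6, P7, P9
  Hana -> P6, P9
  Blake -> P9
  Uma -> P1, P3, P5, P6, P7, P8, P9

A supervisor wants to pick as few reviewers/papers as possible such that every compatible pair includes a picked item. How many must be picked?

7

The 7 edges Morgan–P3, Ravi–P2, Iris–P5, Jordan–P9, Eli–P7, Hana–P6, Uma–P1 form a matching, so any vertex cover needs at least 7 vertices (one per matched edge).
Conversely {Morgan, Ravi, Iris, Eli, Hana, Uma, P9} meets every edge and has exactly 7 vertices, so 7 is optimal.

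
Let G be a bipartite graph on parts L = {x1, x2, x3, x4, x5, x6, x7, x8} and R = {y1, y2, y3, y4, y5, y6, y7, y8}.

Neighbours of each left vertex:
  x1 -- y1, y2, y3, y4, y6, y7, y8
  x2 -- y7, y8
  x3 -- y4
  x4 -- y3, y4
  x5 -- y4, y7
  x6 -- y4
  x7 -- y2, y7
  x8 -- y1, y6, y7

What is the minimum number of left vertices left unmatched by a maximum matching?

One maximum matching: x1-y6, x2-y8, x3-y4, x4-y3, x5-y7, x7-y2, x8-y1.
The set {x3, x6} has only 1 neighbour ({y4}), so by Hall's theorem at most 7 of the 8 left vertices can be matched.
That matches 7 of the 8, leaving 1 unmatched; no matching can do better.

1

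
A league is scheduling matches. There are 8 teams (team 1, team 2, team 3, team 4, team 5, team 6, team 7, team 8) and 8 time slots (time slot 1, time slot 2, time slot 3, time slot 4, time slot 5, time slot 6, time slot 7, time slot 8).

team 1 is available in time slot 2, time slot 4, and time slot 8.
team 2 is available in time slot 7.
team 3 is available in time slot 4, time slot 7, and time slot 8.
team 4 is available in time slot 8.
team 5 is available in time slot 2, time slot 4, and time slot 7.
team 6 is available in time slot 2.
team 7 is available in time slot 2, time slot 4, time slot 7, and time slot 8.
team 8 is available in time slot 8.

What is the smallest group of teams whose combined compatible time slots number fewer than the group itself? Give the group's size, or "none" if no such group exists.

2

Take S = {team 4, team 8}. Its neighbourhood is {time slot 8}, so |N(S)| = 1 < |S| = 2.
No single vertex violates Hall's condition since each has at least one neighbour, so 2 is the minimum.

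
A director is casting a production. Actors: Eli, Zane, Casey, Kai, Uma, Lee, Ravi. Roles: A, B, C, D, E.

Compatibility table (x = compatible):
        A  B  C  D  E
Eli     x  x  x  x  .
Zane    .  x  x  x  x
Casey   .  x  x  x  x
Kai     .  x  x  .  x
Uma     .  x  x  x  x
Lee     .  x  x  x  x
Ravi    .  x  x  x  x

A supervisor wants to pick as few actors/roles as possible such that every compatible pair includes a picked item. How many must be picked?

{Eli, B, C, D, E} is a vertex cover of size 5: every edge has an endpoint in this set.
No smaller cover exists because Eli–A, Zane–D, Casey–C, Kai–E, Uma–B is a matching of size 5, and a cover must include an endpoint of each of these disjoint edges (König's theorem).

5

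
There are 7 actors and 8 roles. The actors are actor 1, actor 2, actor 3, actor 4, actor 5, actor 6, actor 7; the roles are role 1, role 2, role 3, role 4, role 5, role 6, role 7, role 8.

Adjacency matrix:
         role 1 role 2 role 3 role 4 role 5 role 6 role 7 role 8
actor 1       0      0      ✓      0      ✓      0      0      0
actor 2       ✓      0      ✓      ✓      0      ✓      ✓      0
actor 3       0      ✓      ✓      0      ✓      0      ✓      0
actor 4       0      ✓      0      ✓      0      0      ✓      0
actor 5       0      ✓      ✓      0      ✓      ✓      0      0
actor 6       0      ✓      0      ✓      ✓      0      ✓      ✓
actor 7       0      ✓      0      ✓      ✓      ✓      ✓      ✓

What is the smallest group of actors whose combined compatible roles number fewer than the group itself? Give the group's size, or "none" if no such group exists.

A matching saturating every actor exists, for instance actor 1→role 5, actor 2→role 1, actor 3→role 3, actor 4→role 4, actor 5→role 2, actor 6→role 8, actor 7→role 7.
By Hall's marriage theorem, this means |N(S)| ≥ |S| for every subset S, so no violating subset exists.

none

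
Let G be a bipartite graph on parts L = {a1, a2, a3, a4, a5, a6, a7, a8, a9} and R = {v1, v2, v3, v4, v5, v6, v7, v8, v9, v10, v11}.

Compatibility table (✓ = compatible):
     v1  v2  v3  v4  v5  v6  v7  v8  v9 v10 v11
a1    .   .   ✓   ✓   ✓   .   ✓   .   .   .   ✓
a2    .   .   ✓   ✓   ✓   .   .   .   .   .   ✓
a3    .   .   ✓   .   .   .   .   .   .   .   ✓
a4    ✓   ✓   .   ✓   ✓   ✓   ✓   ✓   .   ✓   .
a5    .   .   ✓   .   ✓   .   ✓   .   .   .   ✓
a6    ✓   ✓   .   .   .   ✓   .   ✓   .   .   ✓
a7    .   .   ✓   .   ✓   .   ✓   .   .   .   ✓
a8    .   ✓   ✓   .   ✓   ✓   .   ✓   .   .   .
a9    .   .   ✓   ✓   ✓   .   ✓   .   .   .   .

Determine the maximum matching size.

8

For example, pair a1→v4, a2→v5, a3→v3, a4→v8, a5→v11, a6→v6, a7→v7, a8→v2.
The set {a1, a2, a3, a5, a7, a9} has only 5 neighbours ({v11, v3, v4, v5, v7}), so by Hall's theorem at most 8 of the 9 left vertices can be matched.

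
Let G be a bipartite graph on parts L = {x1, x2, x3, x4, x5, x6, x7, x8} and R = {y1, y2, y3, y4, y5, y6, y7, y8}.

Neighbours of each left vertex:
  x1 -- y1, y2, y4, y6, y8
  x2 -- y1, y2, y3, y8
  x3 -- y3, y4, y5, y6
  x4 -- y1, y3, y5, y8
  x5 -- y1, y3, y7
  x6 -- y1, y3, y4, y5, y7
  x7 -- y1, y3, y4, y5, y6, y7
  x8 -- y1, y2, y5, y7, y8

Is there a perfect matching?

For example, pair x1→y6, x2→y2, x3→y4, x4→y8, x5→y1, x6→y3, x7→y5, x8→y7.
All 8 left vertices are covered.

Yes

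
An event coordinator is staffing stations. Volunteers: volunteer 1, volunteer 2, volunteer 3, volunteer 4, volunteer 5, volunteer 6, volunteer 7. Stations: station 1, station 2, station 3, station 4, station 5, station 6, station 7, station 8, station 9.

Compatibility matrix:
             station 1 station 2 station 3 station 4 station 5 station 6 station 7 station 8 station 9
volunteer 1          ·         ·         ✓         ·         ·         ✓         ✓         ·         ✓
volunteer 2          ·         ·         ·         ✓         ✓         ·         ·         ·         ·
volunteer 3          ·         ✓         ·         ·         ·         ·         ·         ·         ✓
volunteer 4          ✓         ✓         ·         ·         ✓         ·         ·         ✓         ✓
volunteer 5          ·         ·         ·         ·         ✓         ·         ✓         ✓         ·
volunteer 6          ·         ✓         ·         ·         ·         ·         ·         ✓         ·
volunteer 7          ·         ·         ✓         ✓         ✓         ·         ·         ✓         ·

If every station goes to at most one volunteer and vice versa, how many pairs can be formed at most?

7

One maximum matching: volunteer 1–station 7, volunteer 2–station 5, volunteer 3–station 9, volunteer 4–station 1, volunteer 5–station 8, volunteer 6–station 2, volunteer 7–station 3.
This saturates every volunteer, so 7 is the maximum.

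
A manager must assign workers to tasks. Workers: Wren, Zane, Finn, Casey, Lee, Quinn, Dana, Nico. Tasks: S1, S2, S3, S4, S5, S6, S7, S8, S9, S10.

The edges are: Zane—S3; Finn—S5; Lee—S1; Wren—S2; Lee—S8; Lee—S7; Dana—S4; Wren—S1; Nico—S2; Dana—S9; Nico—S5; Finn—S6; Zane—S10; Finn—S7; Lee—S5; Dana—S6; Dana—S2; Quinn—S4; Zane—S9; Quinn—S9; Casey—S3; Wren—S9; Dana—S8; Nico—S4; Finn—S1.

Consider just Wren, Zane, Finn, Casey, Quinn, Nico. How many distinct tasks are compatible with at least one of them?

9

The union of neighbours of {Wren, Zane, Finn, Casey, Quinn, Nico} is {S1, S2, S3, S4, S5, S6, S7, S9, S10}, which has 9 elements.
Since |N(S)| = 9 ≥ |S| = 6, Hall's condition holds for this subset.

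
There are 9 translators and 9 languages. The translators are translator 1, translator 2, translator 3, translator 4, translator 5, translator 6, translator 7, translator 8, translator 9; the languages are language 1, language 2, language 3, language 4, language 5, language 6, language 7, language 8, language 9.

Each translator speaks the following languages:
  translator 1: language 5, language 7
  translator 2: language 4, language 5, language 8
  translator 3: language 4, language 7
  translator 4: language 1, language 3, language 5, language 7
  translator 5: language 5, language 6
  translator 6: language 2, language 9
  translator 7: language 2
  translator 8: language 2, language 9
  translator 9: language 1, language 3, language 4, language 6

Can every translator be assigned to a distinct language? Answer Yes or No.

No

The set {translator 6, translator 7, translator 8} has only 2 neighbours ({language 2, language 9}), so by Hall's theorem at most 8 of the 9 translators can be matched.
Hence no matching covers every translator.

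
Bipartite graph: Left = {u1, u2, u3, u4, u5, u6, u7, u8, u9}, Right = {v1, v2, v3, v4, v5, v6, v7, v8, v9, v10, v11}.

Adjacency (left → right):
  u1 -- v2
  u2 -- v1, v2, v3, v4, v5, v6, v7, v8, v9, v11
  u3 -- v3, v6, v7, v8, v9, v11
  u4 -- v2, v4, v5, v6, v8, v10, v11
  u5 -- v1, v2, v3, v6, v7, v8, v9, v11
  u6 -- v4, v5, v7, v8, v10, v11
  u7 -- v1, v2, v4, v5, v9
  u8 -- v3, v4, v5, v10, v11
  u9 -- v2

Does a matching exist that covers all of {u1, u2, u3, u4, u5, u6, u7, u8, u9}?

No

The set {u1, u9} has only 1 neighbour ({v2}), so by Hall's theorem at most 8 of the 9 left vertices can be matched.
Hence no matching covers every left vertex.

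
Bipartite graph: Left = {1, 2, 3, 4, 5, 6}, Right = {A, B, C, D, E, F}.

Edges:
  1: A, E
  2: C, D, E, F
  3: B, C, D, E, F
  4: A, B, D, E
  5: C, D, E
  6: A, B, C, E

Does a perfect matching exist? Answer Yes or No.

Yes

A valid assignment of size 6: 1→A, 2→F, 3→E, 4→D, 5→C, 6→B.
Every left vertex is matched, so this is a perfect matching.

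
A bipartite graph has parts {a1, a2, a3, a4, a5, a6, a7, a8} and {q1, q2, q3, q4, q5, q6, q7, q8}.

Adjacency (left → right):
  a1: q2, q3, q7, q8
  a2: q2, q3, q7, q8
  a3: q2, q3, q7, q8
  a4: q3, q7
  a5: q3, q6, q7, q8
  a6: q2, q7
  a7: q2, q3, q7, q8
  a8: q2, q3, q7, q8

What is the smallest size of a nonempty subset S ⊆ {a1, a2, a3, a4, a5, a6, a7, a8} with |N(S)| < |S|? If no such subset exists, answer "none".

Take S = {a1, a2, a3, a4, a6}. Its neighbourhood is {q2, q3, q7, q8}, so |N(S)| = 4 < |S| = 5.
Every subset of size less than 5 has at least as many neighbours as members, so 5 is the minimum.

5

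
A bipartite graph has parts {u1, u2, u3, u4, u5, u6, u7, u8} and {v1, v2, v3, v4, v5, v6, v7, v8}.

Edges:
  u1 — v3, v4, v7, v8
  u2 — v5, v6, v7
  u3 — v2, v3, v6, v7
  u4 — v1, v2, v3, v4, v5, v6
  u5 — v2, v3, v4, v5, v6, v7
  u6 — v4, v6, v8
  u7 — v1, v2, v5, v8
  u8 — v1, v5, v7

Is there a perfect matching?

For example, pair u1–v8, u2–v5, u3–v2, u4–v3, u5–v6, u6–v4, u7–v1, u8–v7.
All 8 left vertices are covered.

Yes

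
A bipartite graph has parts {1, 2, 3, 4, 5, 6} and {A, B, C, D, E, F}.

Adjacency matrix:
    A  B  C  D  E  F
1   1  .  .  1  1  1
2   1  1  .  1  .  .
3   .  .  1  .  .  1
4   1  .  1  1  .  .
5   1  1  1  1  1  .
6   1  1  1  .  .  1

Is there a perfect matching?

One maximum matching: 1-E, 2-D, 3-F, 4-C, 5-A, 6-B.
All 6 left vertices are covered.

Yes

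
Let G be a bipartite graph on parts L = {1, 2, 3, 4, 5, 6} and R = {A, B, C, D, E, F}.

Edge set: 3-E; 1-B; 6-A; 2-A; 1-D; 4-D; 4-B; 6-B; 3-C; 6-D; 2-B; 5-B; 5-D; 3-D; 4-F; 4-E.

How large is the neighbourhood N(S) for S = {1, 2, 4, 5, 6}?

The union of neighbours of {1, 2, 4, 5, 6} is {A, B, D, E, F}, which has 5 elements.
Since |N(S)| = 5 ≥ |S| = 5, Hall's condition holds for this subset.

5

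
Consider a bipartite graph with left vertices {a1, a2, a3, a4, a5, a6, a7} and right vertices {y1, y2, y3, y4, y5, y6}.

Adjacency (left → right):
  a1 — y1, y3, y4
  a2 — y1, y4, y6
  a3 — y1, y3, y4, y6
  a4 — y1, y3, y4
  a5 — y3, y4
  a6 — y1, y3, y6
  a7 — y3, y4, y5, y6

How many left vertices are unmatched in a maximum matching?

A valid assignment of size 5: a1-y4, a2-y6, a3-y1, a4-y3, a7-y5.
The set {a1, a2, a3, a4, a5, a6} has only 4 neighbours ({y1, y3, y4, y6}), so by Hall's theorem at most 5 of the 7 left vertices can be matched.
That matches 5 of the 7, leaving 2 unmatched; no matching can do better.

2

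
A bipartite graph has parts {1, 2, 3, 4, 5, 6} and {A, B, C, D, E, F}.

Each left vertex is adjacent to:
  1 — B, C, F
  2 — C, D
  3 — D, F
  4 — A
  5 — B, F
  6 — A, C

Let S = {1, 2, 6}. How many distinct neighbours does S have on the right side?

The union of neighbours of {1, 2, 6} is {A, B, C, D, F}, which has 5 elements.
Since |N(S)| = 5 ≥ |S| = 3, Hall's condition holds for this subset.

5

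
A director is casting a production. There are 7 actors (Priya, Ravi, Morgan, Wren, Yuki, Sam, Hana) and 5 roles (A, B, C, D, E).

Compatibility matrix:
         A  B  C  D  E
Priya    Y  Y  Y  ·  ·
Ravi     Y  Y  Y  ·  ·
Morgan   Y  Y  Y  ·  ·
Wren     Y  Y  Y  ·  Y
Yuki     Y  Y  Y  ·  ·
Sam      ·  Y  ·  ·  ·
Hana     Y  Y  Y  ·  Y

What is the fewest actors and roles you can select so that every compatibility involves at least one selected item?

The 4 edges Priya–A, Ravi–C, Morgan–B, Wren–E form a matching, so any vertex cover needs at least 4 vertices (one per matched edge).
Conversely {A, B, C, E} meets every edge and has exactly 4 vertices, so 4 is optimal.

4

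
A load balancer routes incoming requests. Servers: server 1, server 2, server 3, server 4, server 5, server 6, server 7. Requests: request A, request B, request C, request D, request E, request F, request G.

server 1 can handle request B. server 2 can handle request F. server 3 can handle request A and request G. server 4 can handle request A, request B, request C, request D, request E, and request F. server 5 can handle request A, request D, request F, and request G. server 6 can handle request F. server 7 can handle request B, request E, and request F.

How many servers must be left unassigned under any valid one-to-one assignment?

A valid assignment of size 6: server 1→request B, server 2→request F, server 3→request A, server 4→request C, server 5→request G, server 7→request E.
The set {server 2, server 6} has only 1 neighbour ({request F}), so by Hall's theorem at most 6 of the 7 servers can be matched.
That matches 6 of the 7, leaving 1 unmatched; no matching can do better.

1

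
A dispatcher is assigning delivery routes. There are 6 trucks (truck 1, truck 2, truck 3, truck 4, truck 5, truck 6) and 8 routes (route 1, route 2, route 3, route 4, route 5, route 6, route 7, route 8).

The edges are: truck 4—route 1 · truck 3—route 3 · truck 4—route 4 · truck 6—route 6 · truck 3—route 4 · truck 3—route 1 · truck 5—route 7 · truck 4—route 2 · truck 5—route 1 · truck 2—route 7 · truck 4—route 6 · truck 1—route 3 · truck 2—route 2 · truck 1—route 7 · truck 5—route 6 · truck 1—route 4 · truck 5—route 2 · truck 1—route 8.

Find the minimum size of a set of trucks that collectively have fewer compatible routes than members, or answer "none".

none

A matching saturating every truck exists, for instance truck 1→route 4, truck 2→route 7, truck 3→route 3, truck 4→route 2, truck 5→route 1, truck 6→route 6.
By Hall's marriage theorem, this means |N(S)| ≥ |S| for every subset S, so no violating subset exists.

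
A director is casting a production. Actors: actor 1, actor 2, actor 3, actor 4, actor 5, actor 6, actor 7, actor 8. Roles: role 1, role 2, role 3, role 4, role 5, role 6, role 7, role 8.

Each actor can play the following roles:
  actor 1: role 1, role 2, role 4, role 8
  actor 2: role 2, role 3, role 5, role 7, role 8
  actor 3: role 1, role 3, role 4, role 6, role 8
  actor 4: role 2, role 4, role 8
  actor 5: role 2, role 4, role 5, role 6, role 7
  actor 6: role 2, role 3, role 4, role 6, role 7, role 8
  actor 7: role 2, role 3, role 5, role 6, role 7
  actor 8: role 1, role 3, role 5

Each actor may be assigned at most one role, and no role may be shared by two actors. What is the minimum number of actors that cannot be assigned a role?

A valid assignment of size 8: actor 1→role 2, actor 2→role 8, actor 3→role 1, actor 4→role 4, actor 5→role 7, actor 6→role 6, actor 7→role 3, actor 8→role 5.
All 8 actors are matched, so no larger matching exists.
That matches 8 of the 8, leaving 0 unmatched; no matching can do better.

0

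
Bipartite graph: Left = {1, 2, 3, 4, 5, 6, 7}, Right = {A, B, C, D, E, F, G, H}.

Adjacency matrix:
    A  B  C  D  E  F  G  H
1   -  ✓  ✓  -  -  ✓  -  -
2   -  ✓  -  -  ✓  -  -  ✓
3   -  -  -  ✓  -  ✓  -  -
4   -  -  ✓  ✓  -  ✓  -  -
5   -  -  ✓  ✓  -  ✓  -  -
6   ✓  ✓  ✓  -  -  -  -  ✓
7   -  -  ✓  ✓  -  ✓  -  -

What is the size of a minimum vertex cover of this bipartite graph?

6

{1, 2, 6, C, D, F} is a vertex cover of size 6: every edge has an endpoint in this set.
No smaller cover exists because 1–B, 2–E, 3–D, 4–C, 5–F, 6–H is a matching of size 6, and a cover must include an endpoint of each of these disjoint edges (König's theorem).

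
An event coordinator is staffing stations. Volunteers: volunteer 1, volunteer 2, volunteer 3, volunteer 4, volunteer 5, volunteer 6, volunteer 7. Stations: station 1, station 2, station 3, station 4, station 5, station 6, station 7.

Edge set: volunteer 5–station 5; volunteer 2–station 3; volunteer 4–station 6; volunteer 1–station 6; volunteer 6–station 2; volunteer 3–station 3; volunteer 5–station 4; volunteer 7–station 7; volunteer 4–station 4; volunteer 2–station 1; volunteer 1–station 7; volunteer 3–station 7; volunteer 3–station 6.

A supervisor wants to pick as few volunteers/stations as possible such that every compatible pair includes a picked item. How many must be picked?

A maximum matching has 7 edges (e.g. volunteer 1–station 6, volunteer 2–station 1, volunteer 3–station 3, volunteer 4–station 4, volunteer 5–station 5, volunteer 6–station 2, volunteer 7–station 7).
By König's theorem the minimum vertex cover has the same size. One such cover is {volunteer 1, volunteer 2, volunteer 3, volunteer 4, volunteer 5, volunteer 6, volunteer 7}.

7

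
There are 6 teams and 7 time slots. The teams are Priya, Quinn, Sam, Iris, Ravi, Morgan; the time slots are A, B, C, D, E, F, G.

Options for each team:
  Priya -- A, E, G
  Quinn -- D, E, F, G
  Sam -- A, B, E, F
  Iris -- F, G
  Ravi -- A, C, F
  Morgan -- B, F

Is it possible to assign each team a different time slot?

Yes

One maximum matching: Priya→G, Quinn→D, Sam→E, Iris→F, Ravi→C, Morgan→B.
All 6 teams are covered.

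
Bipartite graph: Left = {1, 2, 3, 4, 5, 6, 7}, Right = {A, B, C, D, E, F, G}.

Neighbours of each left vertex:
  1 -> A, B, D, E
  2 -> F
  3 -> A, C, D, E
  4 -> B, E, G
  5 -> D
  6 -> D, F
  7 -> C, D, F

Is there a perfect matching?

The set {2, 5, 6} has only 2 neighbours ({D, F}), so by Hall's theorem at most 6 of the 7 left vertices can be matched.
Hence no matching covers every left vertex.

No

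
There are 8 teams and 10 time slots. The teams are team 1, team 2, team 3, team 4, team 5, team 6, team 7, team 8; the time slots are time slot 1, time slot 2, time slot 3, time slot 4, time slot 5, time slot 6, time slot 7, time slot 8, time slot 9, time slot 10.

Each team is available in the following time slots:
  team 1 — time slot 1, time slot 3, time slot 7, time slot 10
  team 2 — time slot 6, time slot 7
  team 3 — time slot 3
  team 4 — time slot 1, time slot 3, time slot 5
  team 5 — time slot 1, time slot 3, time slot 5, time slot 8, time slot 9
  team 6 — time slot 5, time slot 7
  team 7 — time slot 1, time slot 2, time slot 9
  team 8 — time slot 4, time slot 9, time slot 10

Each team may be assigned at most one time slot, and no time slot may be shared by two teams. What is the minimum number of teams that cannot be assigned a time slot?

For example, pair team 1–time slot 7, team 2–time slot 6, team 3–time slot 3, team 4–time slot 1, team 5–time slot 8, team 6–time slot 5, team 7–time slot 2, team 8–time slot 10.
This saturates every team, so 8 is the maximum.
That matches 8 of the 8, leaving 0 unmatched; no matching can do better.

0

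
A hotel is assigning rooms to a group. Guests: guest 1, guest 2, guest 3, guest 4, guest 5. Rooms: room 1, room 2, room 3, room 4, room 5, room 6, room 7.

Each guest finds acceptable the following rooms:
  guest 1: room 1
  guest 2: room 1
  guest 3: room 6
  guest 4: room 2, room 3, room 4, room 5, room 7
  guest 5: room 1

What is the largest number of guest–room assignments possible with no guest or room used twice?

One maximum matching: guest 1-room 1, guest 3-room 6, guest 4-room 4.
The set {guest 1, guest 2, guest 5} has only 1 neighbour ({room 1}), so by Hall's theorem at most 3 of the 5 guests can be matched.

3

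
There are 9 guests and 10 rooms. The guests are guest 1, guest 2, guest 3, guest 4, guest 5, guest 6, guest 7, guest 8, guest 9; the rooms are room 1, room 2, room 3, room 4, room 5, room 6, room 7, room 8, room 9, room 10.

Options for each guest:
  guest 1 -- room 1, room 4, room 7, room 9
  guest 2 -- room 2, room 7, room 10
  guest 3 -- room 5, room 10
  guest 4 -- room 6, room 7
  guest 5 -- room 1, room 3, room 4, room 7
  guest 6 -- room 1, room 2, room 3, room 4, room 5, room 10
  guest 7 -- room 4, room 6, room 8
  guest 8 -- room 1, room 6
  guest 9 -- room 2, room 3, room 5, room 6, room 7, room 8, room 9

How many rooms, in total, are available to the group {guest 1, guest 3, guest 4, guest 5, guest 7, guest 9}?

The union of neighbours of {guest 1, guest 3, guest 4, guest 5, guest 7, guest 9} is {room 1, room 2, room 3, room 4, room 5, room 6, room 7, room 8, room 9, room 10}, which has 10 elements.
Since |N(S)| = 10 ≥ |S| = 6, Hall's condition holds for this subset.

10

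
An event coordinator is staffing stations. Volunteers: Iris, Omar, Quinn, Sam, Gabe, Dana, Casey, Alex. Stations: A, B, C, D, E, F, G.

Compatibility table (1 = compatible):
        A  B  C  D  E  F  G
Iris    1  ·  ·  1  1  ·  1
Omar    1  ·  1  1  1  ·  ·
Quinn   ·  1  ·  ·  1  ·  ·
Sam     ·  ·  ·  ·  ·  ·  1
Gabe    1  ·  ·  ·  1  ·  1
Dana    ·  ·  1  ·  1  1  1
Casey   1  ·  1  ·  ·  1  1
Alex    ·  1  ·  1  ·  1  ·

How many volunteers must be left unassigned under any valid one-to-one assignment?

One maximum matching: Iris–D, Omar–C, Quinn–B, Sam–G, Gabe–A, Dana–E, Casey–F.
The set {Iris, Omar, Quinn, Sam, Gabe, Dana, Casey, Alex} has only 7 neighbours ({A, B, C, D, E, F, G}), so by Hall's theorem at most 7 of the 8 volunteers can be matched.
That matches 7 of the 8, leaving 1 unmatched; no matching can do better.

1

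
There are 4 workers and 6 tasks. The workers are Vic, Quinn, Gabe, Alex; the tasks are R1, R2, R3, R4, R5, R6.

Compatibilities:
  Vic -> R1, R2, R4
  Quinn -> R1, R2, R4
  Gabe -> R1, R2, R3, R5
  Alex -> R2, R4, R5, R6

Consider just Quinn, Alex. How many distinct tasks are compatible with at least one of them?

The union of neighbours of {Quinn, Alex} is {R1, R2, R4, R5, R6}, which has 5 elements.
Since |N(S)| = 5 ≥ |S| = 2, Hall's condition holds for this subset.

5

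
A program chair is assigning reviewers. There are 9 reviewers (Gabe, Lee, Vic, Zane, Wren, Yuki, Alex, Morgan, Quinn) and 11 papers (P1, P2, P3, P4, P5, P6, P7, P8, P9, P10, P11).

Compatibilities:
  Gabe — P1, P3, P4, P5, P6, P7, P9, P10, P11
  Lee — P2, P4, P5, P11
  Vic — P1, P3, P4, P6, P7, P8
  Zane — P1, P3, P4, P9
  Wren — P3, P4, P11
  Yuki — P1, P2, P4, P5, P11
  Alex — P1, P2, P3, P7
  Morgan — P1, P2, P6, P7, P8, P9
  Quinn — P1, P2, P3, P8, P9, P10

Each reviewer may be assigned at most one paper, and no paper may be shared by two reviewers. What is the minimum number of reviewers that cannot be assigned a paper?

One maximum matching: Gabe–P3, Lee–P5, Vic–P8, Zane–P9, Wren–P4, Yuki–P11, Alex–P7, Morgan–P2, Quinn–P1.
This saturates every reviewer, so 9 is the maximum.
That matches 9 of the 9, leaving 0 unmatched; no matching can do better.

0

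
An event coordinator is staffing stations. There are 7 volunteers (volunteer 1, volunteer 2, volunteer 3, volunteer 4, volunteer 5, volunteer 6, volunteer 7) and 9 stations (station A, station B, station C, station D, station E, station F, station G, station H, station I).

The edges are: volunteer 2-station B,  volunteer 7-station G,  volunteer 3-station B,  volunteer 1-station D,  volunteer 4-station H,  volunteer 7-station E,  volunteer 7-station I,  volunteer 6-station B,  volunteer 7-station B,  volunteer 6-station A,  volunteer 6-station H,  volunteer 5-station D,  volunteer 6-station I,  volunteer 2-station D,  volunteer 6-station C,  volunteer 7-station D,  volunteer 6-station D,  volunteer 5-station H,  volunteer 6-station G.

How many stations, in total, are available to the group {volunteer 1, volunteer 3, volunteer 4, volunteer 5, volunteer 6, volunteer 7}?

8

The union of neighbours of {volunteer 1, volunteer 3, volunteer 4, volunteer 5, volunteer 6, volunteer 7} is {station A, station B, station C, station D, station E, station G, station H, station I}, which has 8 elements.
Since |N(S)| = 8 ≥ |S| = 6, Hall's condition holds for this subset.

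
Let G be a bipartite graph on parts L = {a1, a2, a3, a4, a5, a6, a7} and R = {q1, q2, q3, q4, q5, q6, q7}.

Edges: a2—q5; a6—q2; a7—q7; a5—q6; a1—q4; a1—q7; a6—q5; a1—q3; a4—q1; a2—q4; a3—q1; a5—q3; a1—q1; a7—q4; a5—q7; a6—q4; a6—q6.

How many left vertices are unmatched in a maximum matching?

1

One maximum matching: a1–q4, a2–q5, a3–q1, a5–q6, a6–q2, a7–q7.
The set {a3, a4} has only 1 neighbour ({q1}), so by Hall's theorem at most 6 of the 7 left vertices can be matched.
That matches 6 of the 7, leaving 1 unmatched; no matching can do better.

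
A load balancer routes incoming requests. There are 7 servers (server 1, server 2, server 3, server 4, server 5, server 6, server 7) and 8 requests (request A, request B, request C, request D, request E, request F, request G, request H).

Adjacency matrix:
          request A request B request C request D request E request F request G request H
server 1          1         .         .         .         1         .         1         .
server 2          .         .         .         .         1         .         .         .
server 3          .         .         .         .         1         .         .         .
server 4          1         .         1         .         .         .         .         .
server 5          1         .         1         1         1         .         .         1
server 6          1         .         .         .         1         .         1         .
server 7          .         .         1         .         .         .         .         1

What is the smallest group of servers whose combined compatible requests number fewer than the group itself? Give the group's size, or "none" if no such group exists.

Take S = {server 2, server 3}. Its neighbourhood is {request E}, so |N(S)| = 1 < |S| = 2.
No single vertex violates Hall's condition since each has at least one neighbour, so 2 is the minimum.

2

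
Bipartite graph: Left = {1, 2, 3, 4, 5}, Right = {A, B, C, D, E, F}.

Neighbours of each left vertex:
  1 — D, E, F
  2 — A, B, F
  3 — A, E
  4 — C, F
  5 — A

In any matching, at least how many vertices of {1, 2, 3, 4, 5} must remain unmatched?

0

For example, pair 1-D, 2-B, 3-E, 4-F, 5-A.
All 5 left vertices are matched, so no larger matching exists.
That matches 5 of the 5, leaving 0 unmatched; no matching can do better.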